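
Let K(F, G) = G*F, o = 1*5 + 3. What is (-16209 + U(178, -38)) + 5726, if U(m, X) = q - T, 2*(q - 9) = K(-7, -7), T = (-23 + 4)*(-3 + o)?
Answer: -20709/2 ≈ -10355.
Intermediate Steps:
o = 8 (o = 5 + 3 = 8)
T = -95 (T = (-23 + 4)*(-3 + 8) = -19*5 = -95)
K(F, G) = F*G
q = 67/2 (q = 9 + (-7*(-7))/2 = 9 + (½)*49 = 9 + 49/2 = 67/2 ≈ 33.500)
U(m, X) = 257/2 (U(m, X) = 67/2 - 1*(-95) = 67/2 + 95 = 257/2)
(-16209 + U(178, -38)) + 5726 = (-16209 + 257/2) + 5726 = -32161/2 + 5726 = -20709/2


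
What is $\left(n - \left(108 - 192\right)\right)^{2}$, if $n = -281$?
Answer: $38809$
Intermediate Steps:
$\left(n - \left(108 - 192\right)\right)^{2} = \left(-281 - \left(108 - 192\right)\right)^{2} = \left(-281 - -84\right)^{2} = \left(-281 + 84\right)^{2} = \left(-197\right)^{2} = 38809$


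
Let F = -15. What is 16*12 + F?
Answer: 177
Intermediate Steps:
16*12 + F = 16*12 - 15 = 192 - 15 = 177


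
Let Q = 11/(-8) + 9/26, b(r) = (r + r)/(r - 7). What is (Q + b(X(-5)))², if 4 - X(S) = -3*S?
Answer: 32761/876096 ≈ 0.037394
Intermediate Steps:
X(S) = 4 + 3*S (X(S) = 4 - (-3)*S = 4 + 3*S)
b(r) = 2*r/(-7 + r) (b(r) = (2*r)/(-7 + r) = 2*r/(-7 + r))
Q = -107/104 (Q = 11*(-⅛) + 9*(1/26) = -11/8 + 9/26 = -107/104 ≈ -1.0288)
(Q + b(X(-5)))² = (-107/104 + 2*(4 + 3*(-5))/(-7 + (4 + 3*(-5))))² = (-107/104 + 2*(4 - 15)/(-7 + (4 - 15)))² = (-107/104 + 2*(-11)/(-7 - 11))² = (-107/104 + 2*(-11)/(-18))² = (-107/104 + 2*(-11)*(-1/18))² = (-107/104 + 11/9)² = (181/936)² = 32761/876096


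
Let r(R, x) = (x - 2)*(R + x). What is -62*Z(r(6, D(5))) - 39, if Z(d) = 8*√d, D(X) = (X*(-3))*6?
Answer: -39 - 1984*√483 ≈ -43642.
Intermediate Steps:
D(X) = -18*X (D(X) = -3*X*6 = -18*X)
r(R, x) = (-2 + x)*(R + x)
-62*Z(r(6, D(5))) - 39 = -496*√((-18*5)² - 2*6 - (-36)*5 + 6*(-18*5)) - 39 = -496*√((-90)² - 12 - 2*(-90) + 6*(-90)) - 39 = -496*√(8100 - 12 + 180 - 540) - 39 = -496*√7728 - 39 = -496*4*√483 - 39 = -1984*√483 - 39 = -39 - 1984*√483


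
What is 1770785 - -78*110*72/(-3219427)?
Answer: 5700912422435/3219427 ≈ 1.7708e+6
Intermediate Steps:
1770785 - -78*110*72/(-3219427) = 1770785 - (-8580*72)*(-1)/3219427 = 1770785 - (-617760)*(-1)/3219427 = 1770785 - 1*617760/3219427 = 1770785 - 617760/3219427 = 5700912422435/3219427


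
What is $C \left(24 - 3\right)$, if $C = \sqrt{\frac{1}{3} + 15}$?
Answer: $7 \sqrt{138} \approx 82.231$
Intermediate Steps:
$C = \frac{\sqrt{138}}{3}$ ($C = \sqrt{\frac{1}{3} + 15} = \sqrt{\frac{46}{3}} = \frac{\sqrt{138}}{3} \approx 3.9158$)
$C \left(24 - 3\right) = \frac{\sqrt{138}}{3} \left(24 - 3\right) = \frac{\sqrt{138}}{3} \cdot 21 = 7 \sqrt{138}$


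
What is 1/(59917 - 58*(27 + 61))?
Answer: 1/54813 ≈ 1.8244e-5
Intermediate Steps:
1/(59917 - 58*(27 + 61)) = 1/(59917 - 58*88) = 1/(59917 - 5104) = 1/54813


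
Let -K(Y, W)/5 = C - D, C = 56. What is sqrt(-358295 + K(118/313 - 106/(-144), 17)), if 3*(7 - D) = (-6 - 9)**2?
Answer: I*sqrt(358915) ≈ 599.09*I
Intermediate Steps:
D = -68 (D = 7 - (-6 - 9)**2/3 = 7 - 1/3*(-15)**2 = 7 - 1/3*225 = 7 - 75 = -68)
K(Y, W) = -620 (K(Y, W) = -5*(56 - 1*(-68)) = -5*(56 + 68) = -5*124 = -620)
sqrt(-358295 + K(118/313 - 106/(-144), 17)) = sqrt(-358295 - 620) = sqrt(-358915) = I*sqrt(358915)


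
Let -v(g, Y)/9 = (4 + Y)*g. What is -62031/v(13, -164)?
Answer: -20677/6240 ≈ -3.3136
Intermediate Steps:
v(g, Y) = -9*g*(4 + Y) (v(g, Y) = -9*(4 + Y)*g = -9*g*(4 + Y))
-62031/v(13, -164) = -62031*(-1/(117*(4 - 164))) = -62031/((-9*13*(-160))) = -62031/18720 = -62031*1/18720 = -20677/6240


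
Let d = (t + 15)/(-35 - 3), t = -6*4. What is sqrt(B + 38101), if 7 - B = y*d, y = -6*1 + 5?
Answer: sqrt(55028294)/38 ≈ 195.21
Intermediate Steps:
y = -1 (y = -6 + 5 = -1)
t = -24
d = 9/38 (d = (-24 + 15)/(-35 - 3) = -9/(-38) = -9*(-1/38) = 9/38 ≈ 0.23684)
B = 275/38 (B = 7 - (-1)*9/38 = 7 - 1*(-9/38) = 7 + 9/38 = 275/38 ≈ 7.2368)
sqrt(B + 38101) = sqrt(275/38 + 38101) = sqrt(1448113/38) = sqrt(55028294)/38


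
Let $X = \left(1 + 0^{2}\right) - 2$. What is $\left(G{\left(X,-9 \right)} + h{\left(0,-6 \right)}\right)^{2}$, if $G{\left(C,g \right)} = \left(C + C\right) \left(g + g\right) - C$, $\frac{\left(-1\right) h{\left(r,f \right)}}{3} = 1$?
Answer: $1156$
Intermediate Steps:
$h{\left(r,f \right)} = -3$ ($h{\left(r,f \right)} = \left(-3\right) 1 = -3$)
$X = -1$ ($X = \left(1 + 0\right) - 2 = 1 - 2 = -1$)
$G{\left(C,g \right)} = - C + 4 C g$ ($G{\left(C,g \right)} = 2 C 2 g - C = 4 C g - C = - C + 4 C g$)
$\left(G{\left(X,-9 \right)} + h{\left(0,-6 \right)}\right)^{2} = \left(- (-1 + 4 \left(-9\right)) - 3\right)^{2} = \left(- (-1 - 36) - 3\right)^{2} = \left(\left(-1\right) \left(-37\right) - 3\right)^{2} = \left(37 - 3\right)^{2} = 34^{2} = 1156$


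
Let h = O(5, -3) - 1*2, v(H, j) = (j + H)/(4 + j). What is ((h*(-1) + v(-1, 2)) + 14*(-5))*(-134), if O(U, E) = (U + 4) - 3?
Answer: 29681/3 ≈ 9893.7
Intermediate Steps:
O(U, E) = 1 + U (O(U, E) = (4 + U) - 3 = 1 + U)
v(H, j) = (H + j)/(4 + j)
h = 4 (h = (1 + 5) - 1*2 = 6 - 2 = 4)
((h*(-1) + v(-1, 2)) + 14*(-5))*(-134) = ((4*(-1) + (-1 + 2)/(4 + 2)) + 14*(-5))*(-134) = ((-4 + 1/6) - 70)*(-134) = ((-4 + (⅙)*1) - 70)*(-134) = ((-4 + ⅙) - 70)*(-134) = (-23/6 - 70)*(-134) = -443/6*(-134) = 29681/3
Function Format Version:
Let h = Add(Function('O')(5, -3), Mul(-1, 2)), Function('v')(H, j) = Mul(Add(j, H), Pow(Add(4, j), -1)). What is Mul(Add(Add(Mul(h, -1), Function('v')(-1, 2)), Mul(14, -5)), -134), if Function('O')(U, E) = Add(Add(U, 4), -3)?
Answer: Rational(29681, 3) ≈ 9893.7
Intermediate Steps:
Function('O')(U, E) = Add(1, U) (Function('O')(U, E) = Add(Add(4, U), -3) = Add(1, U))
Function('v')(H, j) = Mul(Pow(Add(4, j), -1), Add(H, j)) (Function('v')(H, j) = Mul(Add(H, j), Pow(Add(4, j), -1)) = Mul(Pow(Add(4, j), -1), Add(H, j)))
h = 4 (h = Add(Add(1, 5), Mul(-1, 2)) = Add(6, -2) = 4)
Mul(Add(Add(Mul(h, -1), Function('v')(-1, 2)), Mul(14, -5)), -134) = Mul(Add(Add(Mul(4, -1), Mul(Pow(Add(4, 2), -1), Add(-1, 2))), Mul(14, -5)), -134) = Mul(Add(Add(-4, Mul(Pow(6, -1), 1)), -70), -134) = Mul(Add(Add(-4, Mul(Rational(1, 6), 1)), -70), -134) = Mul(Add(Add(-4, Rational(1, 6)), -70), -134) = Mul(Add(Rational(-23, 6), -70), -134) = Mul(Rational(-443, 6), -134) = Rational(29681, 3)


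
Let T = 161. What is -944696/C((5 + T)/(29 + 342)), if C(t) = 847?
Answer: -944696/847 ≈ -1115.3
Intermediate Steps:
-944696/C((5 + T)/(29 + 342)) = -944696/847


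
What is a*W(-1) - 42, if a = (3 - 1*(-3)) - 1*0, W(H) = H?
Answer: -48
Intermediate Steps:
a = 6 (a = (3 + 3) + 0 = 6 + 0 = 6)
a*W(-1) - 42 = 6*(-1) - 42 = -6 - 42 = -48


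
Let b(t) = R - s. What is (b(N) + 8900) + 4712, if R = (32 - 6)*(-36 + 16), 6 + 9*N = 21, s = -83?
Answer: 13175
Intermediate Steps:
N = 5/3 (N = -⅔ + (⅑)*21 = -⅔ + 7/3 = 5/3 ≈ 1.6667)
R = -520 (R = 26*(-20) = -520)
b(t) = -437 (b(t) = -520 - 1*(-83) = -520 + 83 = -437)
(b(N) + 8900) + 4712 = (-437 + 8900) + 4712 = 8463 + 4712 = 13175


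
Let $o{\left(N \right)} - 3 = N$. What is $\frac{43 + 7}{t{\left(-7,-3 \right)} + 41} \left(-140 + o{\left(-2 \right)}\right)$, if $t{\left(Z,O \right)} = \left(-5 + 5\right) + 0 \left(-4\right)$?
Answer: $- \frac{6950}{41} \approx -169.51$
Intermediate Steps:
$o{\left(N \right)} = 3 + N$
$t{\left(Z,O \right)} = 0$ ($t{\left(Z,O \right)} = 0 + 0 = 0$)
$\frac{43 + 7}{t{\left(-7,-3 \right)} + 41} \left(-140 + o{\left(-2 \right)}\right) = \frac{43 + 7}{0 + 41} \left(-140 + \left(3 - 2\right)\right) = \frac{50}{41} \left(-140 + 1\right) = 50 \cdot \frac{1}{41} \left(-139\right) = \frac{50}{41} \left(-139\right) = - \frac{6950}{41}$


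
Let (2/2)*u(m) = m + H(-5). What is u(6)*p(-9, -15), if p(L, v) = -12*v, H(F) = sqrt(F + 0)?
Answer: 1080 + 180*I*sqrt(5) ≈ 1080.0 + 402.49*I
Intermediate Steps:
H(F) = sqrt(F)
u(m) = m + I*sqrt(5) (u(m) = m + sqrt(-5) = m + I*sqrt(5))
u(6)*p(-9, -15) = (6 + I*sqrt(5))*(-12*(-15)) = (6 + I*sqrt(5))*180 = 1080 + 180*I*sqrt(5)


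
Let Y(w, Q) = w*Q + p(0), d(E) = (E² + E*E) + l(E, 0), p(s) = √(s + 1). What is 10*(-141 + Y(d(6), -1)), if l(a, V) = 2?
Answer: -2140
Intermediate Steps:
p(s) = √(1 + s)
d(E) = 2 + 2*E² (d(E) = (E² + E*E) + 2 = (E² + E²) + 2 = 2*E² + 2 = 2 + 2*E²)
Y(w, Q) = 1 + Q*w (Y(w, Q) = w*Q + √(1 + 0) = Q*w + √1 = Q*w + 1 = 1 + Q*w)
10*(-141 + Y(d(6), -1)) = 10*(-141 + (1 - (2 + 2*6²))) = 10*(-141 + (1 - (2 + 2*36))) = 10*(-141 + (1 - (2 + 72))) = 10*(-141 + (1 - 1*74)) = 10*(-141 + (1 - 74)) = 10*(-141 - 73) = 10*(-214) = -2140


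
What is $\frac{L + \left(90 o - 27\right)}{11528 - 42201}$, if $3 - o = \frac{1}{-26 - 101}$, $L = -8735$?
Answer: $\frac{1078394}{3895471} \approx 0.27683$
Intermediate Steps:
$o = \frac{382}{127}$ ($o = 3 - \frac{1}{-26 - 101} = 3 - \frac{1}{-127} = 3 - - \frac{1}{127} = 3 + \frac{1}{127} = \frac{382}{127} \approx 3.0079$)
$\frac{L + \left(90 o - 27\right)}{11528 - 42201} = \frac{-8735 + \left(90 \cdot \frac{382}{127} - 27\right)}{11528 - 42201} = \frac{-8735 + \left(\frac{34380}{127} - 27\right)}{-30673} = \left(-8735 + \frac{30951}{127}\right) \left(- \frac{1}{30673}\right) = \left(- \frac{1078394}{127}\right) \left(- \frac{1}{30673}\right) = \frac{1078394}{3895471}$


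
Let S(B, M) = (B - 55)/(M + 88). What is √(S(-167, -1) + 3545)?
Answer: √2979199/29 ≈ 59.518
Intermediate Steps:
S(B, M) = (-55 + B)/(88 + M)
√(S(-167, -1) + 3545) = √((-55 - 167)/(88 - 1) + 3545) = √(-222/87 + 3545) = √((1/87)*(-222) + 3545) = √(-74/29 + 3545) = √(102731/29) = √2979199/29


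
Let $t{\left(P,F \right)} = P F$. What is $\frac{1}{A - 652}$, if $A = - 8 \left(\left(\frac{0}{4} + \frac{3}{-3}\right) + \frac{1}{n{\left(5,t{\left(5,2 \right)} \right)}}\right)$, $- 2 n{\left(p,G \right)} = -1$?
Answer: $- \frac{1}{660} \approx -0.0015152$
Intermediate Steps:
$t{\left(P,F \right)} = F P$
$n{\left(p,G \right)} = \frac{1}{2}$ ($n{\left(p,G \right)} = \left(- \frac{1}{2}\right) \left(-1\right) = \frac{1}{2}$)
$A = -8$ ($A = - 8 \left(\left(\frac{0}{4} + \frac{3}{-3}\right) + \frac{1}{\frac{1}{2}}\right) = - 8 \left(\left(0 \cdot \frac{1}{4} + 3 \left(- \frac{1}{3}\right)\right) + 2\right) = - 8 \left(\left(0 - 1\right) + 2\right) = - 8 \left(-1 + 2\right) = \left(-8\right) 1 = -8$)
$\frac{1}{A - 652} = \frac{1}{-8 - 652} = \frac{1}{-660} = - \frac{1}{660}$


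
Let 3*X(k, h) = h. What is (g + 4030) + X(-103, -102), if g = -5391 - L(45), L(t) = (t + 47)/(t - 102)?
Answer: -79423/57 ≈ -1393.4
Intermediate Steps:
X(k, h) = h/3
L(t) = (47 + t)/(-102 + t)
g = -307195/57 (g = -5391 - (47 + 45)/(-102 + 45) = -5391 - 92/(-57) = -5391 - (-1)*92/57 = -5391 - 1*(-92/57) = -5391 + 92/57 = -307195/57 ≈ -5389.4)
(g + 4030) + X(-103, -102) = (-307195/57 + 4030) + (1/3)*(-102) = -77485/57 - 34 = -79423/57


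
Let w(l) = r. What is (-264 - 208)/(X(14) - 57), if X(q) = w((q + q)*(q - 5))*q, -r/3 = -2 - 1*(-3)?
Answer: 472/99 ≈ 4.7677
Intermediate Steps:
r = -3 (r = -3*(-2 - 1*(-3)) = -3*(-2 + 3) = -3*1 = -3)
w(l) = -3
X(q) = -3*q
(-264 - 208)/(X(14) - 57) = (-264 - 208)/(-3*14 - 57) = -472/(-42 - 57) = -472/(-99) = -472*(-1/99) = 472/99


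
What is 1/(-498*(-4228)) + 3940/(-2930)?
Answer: -829584043/616924392 ≈ -1.3447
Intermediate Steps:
1/(-498*(-4228)) + 3940/(-2930) = -1/498*(-1/4228) + 3940*(-1/2930) = 1/2105544 - 394/293 = -829584043/616924392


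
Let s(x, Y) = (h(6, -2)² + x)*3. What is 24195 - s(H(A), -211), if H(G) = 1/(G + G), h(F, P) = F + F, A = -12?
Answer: 190105/8 ≈ 23763.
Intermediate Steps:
h(F, P) = 2*F
H(G) = 1/(2*G)
s(x, Y) = 432 + 3*x (s(x, Y) = ((2*6)² + x)*3 = (12² + x)*3 = (144 + x)*3 = 432 + 3*x)
24195 - s(H(A), -211) = 24195 - (432 + 3*((½)/(-12))) = 24195 - (432 + 3*((½)*(-1/12))) = 24195 - (432 + 3*(-1/24)) = 24195 - (432 - ⅛) = 24195 - 1*3455/8 = 24195 - 3455/8 = 190105/8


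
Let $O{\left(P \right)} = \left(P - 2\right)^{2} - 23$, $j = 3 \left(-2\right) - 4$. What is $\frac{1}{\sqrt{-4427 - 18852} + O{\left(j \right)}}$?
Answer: $\frac{121}{37920} - \frac{i \sqrt{23279}}{37920} \approx 0.0031909 - 0.0040236 i$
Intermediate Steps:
$j = -10$ ($j = -6 - 4 = -10$)
$O{\left(P \right)} = -23 + \left(-2 + P\right)^{2}$ ($O{\left(P \right)} = \left(-2 + P\right)^{2} - 23 = -23 + \left(-2 + P\right)^{2}$)
$\frac{1}{\sqrt{-4427 - 18852} + O{\left(j \right)}} = \frac{1}{\sqrt{-4427 - 18852} - \left(23 - \left(-2 - 10\right)^{2}\right)} = \frac{1}{\sqrt{-23279} - \left(23 - \left(-12\right)^{2}\right)} = \frac{1}{i \sqrt{23279} + \left(-23 + 144\right)} = \frac{1}{i \sqrt{23279} + 121} = \frac{1}{121 + i \sqrt{23279}}$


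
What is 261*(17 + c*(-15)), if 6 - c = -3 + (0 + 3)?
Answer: -19053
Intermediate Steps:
c = 6 (c = 6 - (-3 + (0 + 3)) = 6 - (-3 + 3) = 6 - 1*0 = 6 + 0 = 6)
261*(17 + c*(-15)) = 261*(17 + 6*(-15)) = 261*(17 - 90) = 261*(-73) = -19053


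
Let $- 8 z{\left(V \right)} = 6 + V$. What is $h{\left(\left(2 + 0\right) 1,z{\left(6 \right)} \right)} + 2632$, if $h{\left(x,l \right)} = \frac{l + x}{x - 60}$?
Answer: $\frac{305311}{116} \approx 2632.0$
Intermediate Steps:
$z{\left(V \right)} = - \frac{3}{4} - \frac{V}{8}$ ($z{\left(V \right)} = - \frac{6 + V}{8} = - \frac{3}{4} - \frac{V}{8}$)
$h{\left(x,l \right)} = \frac{l + x}{-60 + x}$
$h{\left(\left(2 + 0\right) 1,z{\left(6 \right)} \right)} + 2632 = \frac{\left(- \frac{3}{4} - \frac{3}{4}\right) + \left(2 + 0\right) 1}{-60 + \left(2 + 0\right) 1} + 2632 = \frac{\left(- \frac{3}{4} - \frac{3}{4}\right) + 2 \cdot 1}{-60 + 2 \cdot 1} + 2632 = \frac{- \frac{3}{2} + 2}{-60 + 2} + 2632 = \frac{1}{-58} \cdot \frac{1}{2} + 2632 = \left(- \frac{1}{58}\right) \frac{1}{2} + 2632 = - \frac{1}{116} + 2632 = \frac{305311}{116}$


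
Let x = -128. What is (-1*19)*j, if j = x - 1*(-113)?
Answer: 285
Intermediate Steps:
j = -15 (j = -128 - 1*(-113) = -128 + 113 = -15)
(-1*19)*j = -1*19*(-15) = -19*(-15) = 285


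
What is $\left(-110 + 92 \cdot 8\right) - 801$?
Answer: $-175$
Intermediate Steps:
$\left(-110 + 92 \cdot 8\right) - 801 = \left(-110 + 736\right) - 801 = 626 - 801 = -175$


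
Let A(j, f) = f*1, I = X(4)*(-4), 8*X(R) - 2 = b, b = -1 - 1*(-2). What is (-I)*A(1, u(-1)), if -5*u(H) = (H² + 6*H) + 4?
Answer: 3/10 ≈ 0.30000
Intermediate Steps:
b = 1 (b = -1 + 2 = 1)
X(R) = 3/8 (X(R) = ¼ + (⅛)*1 = ¼ + ⅛ = 3/8)
u(H) = -⅘ - 6*H/5 - H²/5 (u(H) = -((H² + 6*H) + 4)/5 = -(4 + H² + 6*H)/5 = -⅘ - 6*H/5 - H²/5)
I = -3/2 (I = (3/8)*(-4) = -3/2 ≈ -1.5000)
A(j, f) = f
(-I)*A(1, u(-1)) = (-1*(-3/2))*(-⅘ - 6/5*(-1) - ⅕*(-1)²) = 3*(-⅘ + 6/5 - ⅕*1)/2 = 3*(-⅘ + 6/5 - ⅕)/2 = (3/2)*(⅕) = 3/10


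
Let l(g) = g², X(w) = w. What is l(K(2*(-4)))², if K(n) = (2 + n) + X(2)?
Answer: 256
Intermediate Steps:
K(n) = 4 + n (K(n) = (2 + n) + 2 = 4 + n)
l(K(2*(-4)))² = ((4 + 2*(-4))²)² = ((4 - 8)²)² = ((-4)²)² = 16² = 256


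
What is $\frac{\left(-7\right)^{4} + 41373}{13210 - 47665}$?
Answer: $- \frac{43774}{34455} \approx -1.2705$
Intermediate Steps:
$\frac{\left(-7\right)^{4} + 41373}{13210 - 47665} = \frac{2401 + 41373}{-34455} = 43774 \left(- \frac{1}{34455}\right) = - \frac{43774}{34455}$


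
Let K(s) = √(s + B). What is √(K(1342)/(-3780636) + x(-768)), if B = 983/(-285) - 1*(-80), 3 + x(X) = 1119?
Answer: √(35989941835186815600 - 29930035*√115221795)/179580210 ≈ 33.407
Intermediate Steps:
x(X) = 1116 (x(X) = -3 + 1119 = 1116)
B = 21817/285 (B = 983*(-1/285) + 80 = -983/285 + 80 = 21817/285 ≈ 76.551)
K(s) = √(21817/285 + s) (K(s) = √(s + 21817/285) = √(21817/285 + s))
√(K(1342)/(-3780636) + x(-768)) = √((√(6217845 + 81225*1342)/285)/(-3780636) + 1116) = √((√(6217845 + 109003950)/285)*(-1/3780636) + 1116) = √((√115221795/285)*(-1/3780636) + 1116) = √(-√115221795/1077481260 + 1116) = √(1116 - √115221795/1077481260)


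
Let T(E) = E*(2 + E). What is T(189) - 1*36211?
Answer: -112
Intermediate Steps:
T(189) - 1*36211 = 189*(2 + 189) - 1*36211 = 189*191 - 36211 = 36099 - 36211 = -112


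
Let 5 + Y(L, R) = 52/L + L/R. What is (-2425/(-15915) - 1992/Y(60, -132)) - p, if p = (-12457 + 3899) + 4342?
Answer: 11205138281/2409531 ≈ 4650.3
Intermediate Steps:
Y(L, R) = -5 + 52/L + L/R (Y(L, R) = -5 + (52/L + L/R) = -5 + 52/L + L/R)
p = -4216 (p = -8558 + 4342 = -4216)
(-2425/(-15915) - 1992/Y(60, -132)) - p = (-2425/(-15915) - 1992/(-5 + 52/60 + 60/(-132))) - 1*(-4216) = (-2425*(-1/15915) - 1992/(-5 + 52*(1/60) + 60*(-1/132))) + 4216 = (485/3183 - 1992/(-5 + 13/15 - 5/11)) + 4216 = (485/3183 - 1992/(-757/165)) + 4216 = (485/3183 - 1992*(-165/757)) + 4216 = (485/3183 + 328680/757) + 4216 = 1046555585/2409531 + 4216 = 11205138281/2409531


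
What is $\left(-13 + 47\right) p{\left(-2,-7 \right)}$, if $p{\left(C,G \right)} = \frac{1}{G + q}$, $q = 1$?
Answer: $- \frac{17}{3} \approx -5.6667$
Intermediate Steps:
$p{\left(C,G \right)} = \frac{1}{1 + G}$ ($p{\left(C,G \right)} = \frac{1}{G + 1} = \frac{1}{1 + G}$)
$\left(-13 + 47\right) p{\left(-2,-7 \right)} = \frac{-13 + 47}{1 - 7} = \frac{34}{-6} = 34 \left(- \frac{1}{6}\right) = - \frac{17}{3}$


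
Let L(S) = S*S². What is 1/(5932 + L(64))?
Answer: 1/268076 ≈ 3.7303e-6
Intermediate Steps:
L(S) = S³
1/(5932 + L(64)) = 1/(5932 + 64³) = 1/(5932 + 262144) = 1/268076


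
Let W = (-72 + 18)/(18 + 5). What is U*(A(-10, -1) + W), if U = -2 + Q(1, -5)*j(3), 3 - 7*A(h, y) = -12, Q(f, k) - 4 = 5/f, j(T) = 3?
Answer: -825/161 ≈ -5.1242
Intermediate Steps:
Q(f, k) = 4 + 5/f
A(h, y) = 15/7 (A(h, y) = 3/7 - ⅐*(-12) = 3/7 + 12/7 = 15/7)
U = 25 (U = -2 + (4 + 5/1)*3 = -2 + (4 + 5*1)*3 = -2 + (4 + 5)*3 = -2 + 9*3 = -2 + 27 = 25)
W = -54/23 ≈ -2.3478
U*(A(-10, -1) + W) = 25*(15/7 - 54/23) = 25*(-33/161) = -825/161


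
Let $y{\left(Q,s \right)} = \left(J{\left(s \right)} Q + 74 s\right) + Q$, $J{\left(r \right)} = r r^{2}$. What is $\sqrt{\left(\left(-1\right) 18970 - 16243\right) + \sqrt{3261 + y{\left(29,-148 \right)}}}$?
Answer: $\sqrt{-35213 + i \sqrt{94019630}} \approx 25.599 + 189.39 i$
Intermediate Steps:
$J{\left(r \right)} = r^{3}$
$y{\left(Q,s \right)} = Q + 74 s + Q s^{3}$ ($y{\left(Q,s \right)} = \left(s^{3} Q + 74 s\right) + Q = \left(Q s^{3} + 74 s\right) + Q = \left(74 s + Q s^{3}\right) + Q = Q + 74 s + Q s^{3}$)
$\sqrt{\left(\left(-1\right) 18970 - 16243\right) + \sqrt{3261 + y{\left(29,-148 \right)}}} = \sqrt{\left(\left(-1\right) 18970 - 16243\right) + \sqrt{3261 + \left(29 + 74 \left(-148\right) + 29 \left(-148\right)^{3}\right)}} = \sqrt{\left(-18970 - 16243\right) + \sqrt{3261 + \left(29 - 10952 + 29 \left(-3241792\right)\right)}} = \sqrt{-35213 + \sqrt{3261 - 94022891}} = \sqrt{-35213 + \sqrt{-94019630}} = \sqrt{-35213 + i \sqrt{94019630}}$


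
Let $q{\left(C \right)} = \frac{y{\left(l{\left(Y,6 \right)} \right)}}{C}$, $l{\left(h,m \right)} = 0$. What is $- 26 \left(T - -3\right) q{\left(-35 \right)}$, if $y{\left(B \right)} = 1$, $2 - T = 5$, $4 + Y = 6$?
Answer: $0$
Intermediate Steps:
$Y = 2$ ($Y = -4 + 6 = 2$)
$T = -3$ ($T = 2 - 5 = -3$)
$q{\left(C \right)} = \frac{1}{C}$ ($q{\left(C \right)} = 1 \frac{1}{C} = \frac{1}{C}$)
$- 26 \left(T - -3\right) q{\left(-35 \right)} = \frac{\left(-26\right) \left(-3 - -3\right)}{-35} = - 26 \left(-3 + 3\right) \left(- \frac{1}{35}\right) = \left(-26\right) 0 \left(- \frac{1}{35}\right) = 0 \left(- \frac{1}{35}\right) = 0$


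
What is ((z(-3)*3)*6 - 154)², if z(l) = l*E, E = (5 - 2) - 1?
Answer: 68644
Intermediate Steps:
E = 2 (E = 3 - 1 = 2)
z(l) = 2*l (z(l) = l*2 = 2*l)
((z(-3)*3)*6 - 154)² = (((2*(-3))*3)*6 - 154)² = (-6*3*6 - 154)² = (-18*6 - 154)² = (-108 - 154)² = (-262)² = 68644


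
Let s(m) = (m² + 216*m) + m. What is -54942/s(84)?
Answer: -9157/4214 ≈ -2.1730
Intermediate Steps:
s(m) = m² + 217*m
-54942/s(84) = -54942*1/(84*(217 + 84)) = -54942/(84*301) = -54942/25284 = -54942*1/25284 = -9157/4214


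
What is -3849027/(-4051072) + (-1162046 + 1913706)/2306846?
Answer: 5962070659181/4672599619456 ≈ 1.2760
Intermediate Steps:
-3849027/(-4051072) + (-1162046 + 1913706)/2306846 = -3849027*(-1/4051072) + 751660*(1/2306846) = 3849027/4051072 + 375830/1153423 = 5962070659181/4672599619456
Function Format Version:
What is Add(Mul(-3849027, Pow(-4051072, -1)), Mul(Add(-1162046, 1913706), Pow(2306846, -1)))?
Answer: Rational(5962070659181, 4672599619456) ≈ 1.2760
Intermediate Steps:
Add(Mul(-3849027, Pow(-4051072, -1)), Mul(Add(-1162046, 1913706), Pow(2306846, -1))) = Add(Mul(-3849027, Rational(-1, 4051072)), Mul(751660, Rational(1, 2306846))) = Add(Rational(3849027, 4051072), Rational(375830, 1153423)) = Rational(5962070659181, 4672599619456)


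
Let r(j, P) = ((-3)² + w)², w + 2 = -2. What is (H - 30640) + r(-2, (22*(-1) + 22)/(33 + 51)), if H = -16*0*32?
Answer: -30615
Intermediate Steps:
w = -4 (w = -2 - 2 = -4)
H = 0 (H = 0*32 = 0)
r(j, P) = 25 (r(j, P) = ((-3)² - 4)² = (9 - 4)² = 5² = 25)
(H - 30640) + r(-2, (22*(-1) + 22)/(33 + 51)) = (0 - 30640) + 25 = -30640 + 25 = -30615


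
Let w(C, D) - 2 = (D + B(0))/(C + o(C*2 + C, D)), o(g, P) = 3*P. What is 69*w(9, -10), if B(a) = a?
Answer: 1196/7 ≈ 170.86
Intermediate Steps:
w(C, D) = 2 + D/(C + 3*D) (w(C, D) = 2 + (D + 0)/(C + 3*D) = 2 + D/(C + 3*D))
69*w(9, -10) = 69*((2*9 + 7*(-10))/(9 + 3*(-10))) = 69*((18 - 70)/(9 - 30)) = 69*(-52/(-21)) = 69*(-1/21*(-52)) = 69*(52/21) = 1196/7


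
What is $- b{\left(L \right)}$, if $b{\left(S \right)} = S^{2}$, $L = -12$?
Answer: $-144$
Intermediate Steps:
$- b{\left(L \right)} = - \left(-12\right)^{2} = \left(-1\right) 144 = -144$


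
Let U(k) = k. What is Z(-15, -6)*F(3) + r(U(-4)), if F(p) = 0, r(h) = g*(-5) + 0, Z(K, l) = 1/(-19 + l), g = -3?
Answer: 15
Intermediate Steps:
r(h) = 15 (r(h) = -3*(-5) + 0 = 15 + 0 = 15)
Z(-15, -6)*F(3) + r(U(-4)) = 0/(-19 - 6) + 15 = 0/(-25) + 15 = -1/25*0 + 15 = 0 + 15 = 15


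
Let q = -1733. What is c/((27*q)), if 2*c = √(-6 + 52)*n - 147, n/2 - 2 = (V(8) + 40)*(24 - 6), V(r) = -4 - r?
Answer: 49/31194 - 506*√46/46791 ≈ -0.071774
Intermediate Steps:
n = 1012 (n = 4 + 2*(((-4 - 1*8) + 40)*(24 - 6)) = 4 + 2*(((-4 - 8) + 40)*18) = 4 + 2*((-12 + 40)*18) = 4 + 2*(28*18) = 4 + 2*504 = 4 + 1008 = 1012)
c = -147/2 + 506*√46 (c = (√(-6 + 52)*1012 - 147)/2 = (√46*1012 - 147)/2 = (1012*√46 - 147)/2 = (-147 + 1012*√46)/2 = -147/2 + 506*√46 ≈ 3358.4)
c/((27*q)) = (-147/2 + 506*√46)/((27*(-1733))) = (-147/2 + 506*√46)/(-46791) = (-147/2 + 506*√46)*(-1/46791) = 49/31194 - 506*√46/46791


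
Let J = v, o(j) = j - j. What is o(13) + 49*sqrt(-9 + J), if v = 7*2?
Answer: 49*sqrt(5) ≈ 109.57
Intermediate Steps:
o(j) = 0
v = 14
J = 14
o(13) + 49*sqrt(-9 + J) = 0 + 49*sqrt(-9 + 14) = 0 + 49*sqrt(5) = 49*sqrt(5)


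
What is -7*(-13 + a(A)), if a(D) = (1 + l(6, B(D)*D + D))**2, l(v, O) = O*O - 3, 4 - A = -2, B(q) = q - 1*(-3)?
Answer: -90619137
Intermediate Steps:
B(q) = 3 + q (B(q) = q + 3 = 3 + q)
A = 6 (A = 4 - 1*(-2) = 4 + 2 = 6)
l(v, O) = -3 + O**2 (l(v, O) = O**2 - 3 = -3 + O**2)
a(D) = (-2 + (D + D*(3 + D))**2)**2 (a(D) = (1 + (-3 + ((3 + D)*D + D)**2))**2 = (1 + (-3 + (D*(3 + D) + D)**2))**2 = (1 + (-3 + (D + D*(3 + D))**2))**2 = (-2 + (D + D*(3 + D))**2)**2)
-7*(-13 + a(A)) = -7*(-13 + (-2 + 6**2*(4 + 6)**2)**2) = -7*(-13 + (-2 + 36*10**2)**2) = -7*(-13 + (-2 + 36*100)**2) = -7*(-13 + (-2 + 3600)**2) = -7*(-13 + 3598**2) = -7*(-13 + 12945604) = -7*12945591 = -90619137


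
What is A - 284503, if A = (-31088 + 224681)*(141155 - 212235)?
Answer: -13760874943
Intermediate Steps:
A = -13760590440 (A = 193593*(-71080) = -13760590440)
A - 284503 = -13760590440 - 284503 = -13760874943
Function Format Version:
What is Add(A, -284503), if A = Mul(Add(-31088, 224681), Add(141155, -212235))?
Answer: -13760874943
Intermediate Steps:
A = -13760590440 (A = Mul(193593, -71080) = -13760590440)
Add(A, -284503) = Add(-13760590440, -284503) = -13760874943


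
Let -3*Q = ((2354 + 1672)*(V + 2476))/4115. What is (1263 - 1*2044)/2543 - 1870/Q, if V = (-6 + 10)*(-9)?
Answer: 154646757/75700024 ≈ 2.0429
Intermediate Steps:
V = -36 (V = 4*(-9) = -36)
Q = -654896/823 (Q = -(2354 + 1672)*(-36 + 2476)/(3*4115) = -4026*2440/(3*4115) = -3274480/4115 = -⅓*1964688/823 = -654896/823 ≈ -795.74)
(1263 - 1*2044)/2543 - 1870/Q = (1263 - 1*2044)/2543 - 1870/(-654896/823) = (1263 - 2044)*(1/2543) - 1870*(-823/654896) = -781*1/2543 + 69955/29768 = -781/2543 + 69955/29768 = 154646757/75700024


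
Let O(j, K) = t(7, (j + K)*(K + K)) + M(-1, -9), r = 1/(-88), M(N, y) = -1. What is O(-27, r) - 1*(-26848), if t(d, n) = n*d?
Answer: 103968223/3872 ≈ 26851.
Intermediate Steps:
t(d, n) = d*n
r = -1/88 ≈ -0.011364
O(j, K) = -1 + 14*K*(K + j) (O(j, K) = 7*((j + K)*(K + K)) - 1 = 7*((K + j)*(2*K)) - 1 = 7*(2*K*(K + j)) - 1 = 14*K*(K + j) - 1 = -1 + 14*K*(K + j))
O(-27, r) - 1*(-26848) = (-1 + 14*(-1/88)*(-1/88 - 27)) - 1*(-26848) = (-1 + 14*(-1/88)*(-2377/88)) + 26848 = (-1 + 16639/3872) + 26848 = 12767/3872 + 26848 = 103968223/3872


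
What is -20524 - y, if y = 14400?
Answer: -34924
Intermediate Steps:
-20524 - y = -20524 - 1*14400 = -20524 - 14400 = -34924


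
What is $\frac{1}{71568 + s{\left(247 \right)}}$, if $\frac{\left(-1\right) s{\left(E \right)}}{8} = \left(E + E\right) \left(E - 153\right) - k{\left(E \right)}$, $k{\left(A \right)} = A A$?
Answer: $\frac{1}{188152} \approx 5.3149 \cdot 10^{-6}$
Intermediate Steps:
$k{\left(A \right)} = A^{2}$
$s{\left(E \right)} = 8 E^{2} - 16 E \left(-153 + E\right)$ ($s{\left(E \right)} = - 8 \left(\left(E + E\right) \left(E - 153\right) - E^{2}\right) = - 8 \left(2 E \left(-153 + E\right) - E^{2}\right) = - 8 \left(- E^{2} + 2 E \left(-153 + E\right)\right) = 8 E^{2} - 16 E \left(-153 + E\right)$)
$\frac{1}{71568 + s{\left(247 \right)}} = \frac{1}{71568 + 8 \cdot 247 \left(306 - 247\right)} = \frac{1}{71568 + 8 \cdot 247 \cdot 59} = \frac{1}{71568 + 116584} = \frac{1}{188152}$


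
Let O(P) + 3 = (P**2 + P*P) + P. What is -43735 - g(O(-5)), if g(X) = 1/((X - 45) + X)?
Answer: -1705666/39 ≈ -43735.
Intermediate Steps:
O(P) = -3 + P + 2*P**2 (O(P) = -3 + ((P**2 + P*P) + P) = -3 + ((P**2 + P**2) + P) = -3 + (2*P**2 + P) = -3 + (P + 2*P**2) = -3 + P + 2*P**2)
g(X) = 1/(-45 + 2*X) (g(X) = 1/((-45 + X) + X) = 1/(-45 + 2*X))
-43735 - g(O(-5)) = -43735 - 1/(-45 + 2*(-3 - 5 + 2*(-5)**2)) = -43735 - 1/(-45 + 2*(-3 - 5 + 2*25)) = -43735 - 1/(-45 + 2*(-3 - 5 + 50)) = -43735 - 1/(-45 + 2*42) = -43735 - 1/(-45 + 84) = -43735 - 1/39 = -1705666/39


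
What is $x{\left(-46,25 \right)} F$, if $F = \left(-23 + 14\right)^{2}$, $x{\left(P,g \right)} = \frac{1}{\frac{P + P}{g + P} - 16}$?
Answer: $- \frac{1701}{244} \approx -6.9713$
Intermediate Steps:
$x{\left(P,g \right)} = \frac{1}{-16 + \frac{2 P}{P + g}}$ ($x{\left(P,g \right)} = \frac{1}{\frac{2 P}{P + g} - 16} = \frac{1}{-16 + \frac{2 P}{P + g}}$)
$F = 81$ ($F = \left(-9\right)^{2} = 81$)
$x{\left(-46,25 \right)} F = \frac{\left(-1\right) \left(-46\right) - 25}{2 \left(7 \left(-46\right) + 8 \cdot 25\right)} 81 = \frac{46 - 25}{2 \left(-322 + 200\right)} 81 = \frac{1}{2} \frac{1}{-122} \cdot 21 \cdot 81 = \frac{1}{2} \left(- \frac{1}{122}\right) 21 \cdot 81 = \left(- \frac{21}{244}\right) 81 = - \frac{1701}{244}$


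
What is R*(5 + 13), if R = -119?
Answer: -2142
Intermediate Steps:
R*(5 + 13) = -119*(5 + 13) = -119*18 = -2142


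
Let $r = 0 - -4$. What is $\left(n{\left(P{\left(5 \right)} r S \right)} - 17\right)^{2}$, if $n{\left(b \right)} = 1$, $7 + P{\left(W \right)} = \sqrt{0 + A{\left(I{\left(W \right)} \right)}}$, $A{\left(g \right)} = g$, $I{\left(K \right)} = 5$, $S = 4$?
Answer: $256$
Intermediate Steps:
$r = 4$ ($r = 0 + 4 = 4$)
$P{\left(W \right)} = -7 + \sqrt{5}$ ($P{\left(W \right)} = -7 + \sqrt{0 + 5} = -7 + \sqrt{5}$)
$\left(n{\left(P{\left(5 \right)} r S \right)} - 17\right)^{2} = \left(1 - 17\right)^{2} = \left(-16\right)^{2} = 256$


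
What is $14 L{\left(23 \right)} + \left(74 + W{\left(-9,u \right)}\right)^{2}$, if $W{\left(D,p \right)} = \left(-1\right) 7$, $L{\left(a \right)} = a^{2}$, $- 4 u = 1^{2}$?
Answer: $11895$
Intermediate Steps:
$u = - \frac{1}{4}$ ($u = - \frac{1^{2}}{4} = \left(- \frac{1}{4}\right) 1 = - \frac{1}{4} \approx -0.25$)
$W{\left(D,p \right)} = -7$
$14 L{\left(23 \right)} + \left(74 + W{\left(-9,u \right)}\right)^{2} = 14 \cdot 23^{2} + \left(74 - 7\right)^{2} = 14 \cdot 529 + 67^{2} = 7406 + 4489 = 11895$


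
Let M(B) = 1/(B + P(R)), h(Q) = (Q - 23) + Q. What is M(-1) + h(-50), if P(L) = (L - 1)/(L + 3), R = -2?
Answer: -493/4 ≈ -123.25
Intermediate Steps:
P(L) = (-1 + L)/(3 + L)
h(Q) = -23 + 2*Q (h(Q) = (-23 + Q) + Q = -23 + 2*Q)
M(B) = 1/(-3 + B) (M(B) = 1/(B + (-1 - 2)/(3 - 2)) = 1/(B - 3/1) = 1/(B + 1*(-3)) = 1/(B - 3) = 1/(-3 + B))
M(-1) + h(-50) = 1/(-3 - 1) + (-23 + 2*(-50)) = 1/(-4) + (-23 - 100) = -¼ - 123 = -493/4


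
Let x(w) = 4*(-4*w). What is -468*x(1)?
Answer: 7488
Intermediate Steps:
x(w) = -16*w
-468*x(1) = -(-7488) = -468*(-16) = 7488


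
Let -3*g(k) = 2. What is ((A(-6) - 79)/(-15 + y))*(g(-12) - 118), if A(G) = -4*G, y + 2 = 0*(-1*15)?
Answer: -19580/51 ≈ -383.92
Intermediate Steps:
y = -2 (y = -2 + 0*(-1*15) = -2 + 0*(-15) = -2 + 0 = -2)
g(k) = -2/3 (g(k) = -1/3*2 = -2/3)
((A(-6) - 79)/(-15 + y))*(g(-12) - 118) = ((-4*(-6) - 79)/(-15 - 2))*(-2/3 - 118) = ((24 - 79)/(-17))*(-356/3) = -55*(-1/17)*(-356/3) = (55/17)*(-356/3) = -19580/51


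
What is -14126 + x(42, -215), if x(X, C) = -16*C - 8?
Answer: -10694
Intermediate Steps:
x(X, C) = -8 - 16*C
-14126 + x(42, -215) = -14126 + (-8 - 16*(-215)) = -14126 + (-8 + 3440) = -14126 + 3432 = -10694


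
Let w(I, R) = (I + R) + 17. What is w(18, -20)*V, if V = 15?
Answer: 225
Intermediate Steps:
w(I, R) = 17 + I + R
w(18, -20)*V = (17 + 18 - 20)*15 = 15*15 = 225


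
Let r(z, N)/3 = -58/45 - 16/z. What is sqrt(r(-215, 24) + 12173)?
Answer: sqrt(202510263)/129 ≈ 110.31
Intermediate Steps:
r(z, N) = -58/15 - 48/z (r(z, N) = 3*(-58/45 - 16/z) = -58/15 - 48/z)
sqrt(r(-215, 24) + 12173) = sqrt((-58/15 - 48/(-215)) + 12173) = sqrt((-58/15 - 48*(-1/215)) + 12173) = sqrt((-58/15 + 48/215) + 12173) = sqrt(-470/129 + 12173) = sqrt(1569847/129) = sqrt(202510263)/129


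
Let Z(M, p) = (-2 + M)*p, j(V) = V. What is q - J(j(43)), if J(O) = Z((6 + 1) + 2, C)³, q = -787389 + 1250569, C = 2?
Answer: 460436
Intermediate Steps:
q = 463180
Z(M, p) = p*(-2 + M)
J(O) = 2744 (J(O) = (2*(-2 + ((6 + 1) + 2)))³ = (2*(-2 + (7 + 2)))³ = (2*(-2 + 9))³ = (2*7)³ = 14³ = 2744)
q - J(j(43)) = 463180 - 1*2744 = 463180 - 2744 = 460436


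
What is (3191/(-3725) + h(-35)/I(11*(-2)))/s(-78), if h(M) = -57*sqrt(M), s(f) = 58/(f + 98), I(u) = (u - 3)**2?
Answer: -6382/21605 - 114*I*sqrt(35)/3625 ≈ -0.29539 - 0.18605*I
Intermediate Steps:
I(u) = (-3 + u)**2
s(f) = 58/(98 + f)
(3191/(-3725) + h(-35)/I(11*(-2)))/s(-78) = (3191/(-3725) + (-57*I*sqrt(35))/((-3 + 11*(-2))**2))/((58/(98 - 78))) = (3191*(-1/3725) + (-57*I*sqrt(35))/((-3 - 22)**2))/((58/20)) = (-3191/3725 + (-57*I*sqrt(35))/((-25)**2))/((58*(1/20))) = (-3191/3725 - 57*I*sqrt(35)/625)/(29/10) = (-3191/3725 - 57*I*sqrt(35)*(1/625))*(10/29) = (-3191/3725 - 57*I*sqrt(35)/625)*(10/29) = -6382/21605 - 114*I*sqrt(35)/3625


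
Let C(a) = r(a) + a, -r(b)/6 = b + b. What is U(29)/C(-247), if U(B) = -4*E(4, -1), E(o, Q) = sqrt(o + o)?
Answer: -8*sqrt(2)/2717 ≈ -0.0041640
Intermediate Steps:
r(b) = -12*b (r(b) = -6*(b + b) = -12*b)
E(o, Q) = sqrt(2)*sqrt(o) (E(o, Q) = sqrt(2*o) = sqrt(2)*sqrt(o))
C(a) = -11*a (C(a) = -12*a + a = -11*a)
U(B) = -8*sqrt(2) (U(B) = -4*sqrt(2)*sqrt(4) = -4*sqrt(2)*2 = -8*sqrt(2))
U(29)/C(-247) = (-8*sqrt(2))/((-11*(-247))) = -8*sqrt(2)/2717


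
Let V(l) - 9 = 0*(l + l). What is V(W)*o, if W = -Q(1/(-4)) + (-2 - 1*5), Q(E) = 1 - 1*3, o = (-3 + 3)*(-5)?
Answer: 0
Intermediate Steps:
o = 0 (o = 0*(-5) = 0)
Q(E) = -2 (Q(E) = 1 - 3 = -2)
W = -5 (W = -1*(-2) + (-2 - 1*5) = 2 + (-2 - 5) = 2 - 7 = -5)
V(l) = 9 (V(l) = 9 + 0*(l + l) = 9 + 0*(2*l) = 9 + 0 = 9)
V(W)*o = 9*0 = 0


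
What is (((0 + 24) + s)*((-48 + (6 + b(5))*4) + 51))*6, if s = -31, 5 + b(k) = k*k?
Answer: -4494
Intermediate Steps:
b(k) = -5 + k² (b(k) = -5 + k*k = -5 + k²)
(((0 + 24) + s)*((-48 + (6 + b(5))*4) + 51))*6 = (((0 + 24) - 31)*((-48 + (6 + (-5 + 5²))*4) + 51))*6 = ((24 - 31)*((-48 + (6 + (-5 + 25))*4) + 51))*6 = -7*((-48 + (6 + 20)*4) + 51)*6 = -7*((-48 + 26*4) + 51)*6 = -7*((-48 + 104) + 51)*6 = -7*(56 + 51)*6 = -7*107*6 = -749*6 = -4494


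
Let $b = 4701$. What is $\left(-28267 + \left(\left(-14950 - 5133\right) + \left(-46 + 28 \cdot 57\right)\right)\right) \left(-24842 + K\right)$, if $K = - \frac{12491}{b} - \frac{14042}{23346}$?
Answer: $\frac{2363188401652000}{2032399} \approx 1.1628 \cdot 10^{9}$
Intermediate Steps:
$K = - \frac{59604388}{18291591}$ ($K = - \frac{12491}{4701} - \frac{14042}{23346} = \left(-12491\right) \frac{1}{4701} - \frac{7021}{11673} = - \frac{12491}{4701} - \frac{7021}{11673} = - \frac{59604388}{18291591} \approx -3.2586$)
$\left(-28267 + \left(\left(-14950 - 5133\right) + \left(-46 + 28 \cdot 57\right)\right)\right) \left(-24842 + K\right) = \left(-28267 + \left(\left(-14950 - 5133\right) + \left(-46 + 28 \cdot 57\right)\right)\right) \left(-24842 - \frac{59604388}{18291591}\right) = \left(-28267 + \left(-20083 + \left(-46 + 1596\right)\right)\right) \left(- \frac{454459308010}{18291591}\right) = \left(-28267 + \left(-20083 + 1550\right)\right) \left(- \frac{454459308010}{18291591}\right) = \left(-28267 - 18533\right) \left(- \frac{454459308010}{18291591}\right) = \left(-46800\right) \left(- \frac{454459308010}{18291591}\right) = \frac{2363188401652000}{2032399}$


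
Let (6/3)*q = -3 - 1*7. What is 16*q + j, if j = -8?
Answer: -88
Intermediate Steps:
q = -5 (q = (-3 - 1*7)/2 = (-3 - 7)/2 = (½)*(-10) = -5)
16*q + j = 16*(-5) - 8 = -80 - 8 = -88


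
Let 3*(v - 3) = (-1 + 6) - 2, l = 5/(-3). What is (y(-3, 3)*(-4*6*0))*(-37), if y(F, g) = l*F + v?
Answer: 0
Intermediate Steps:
l = -5/3 (l = 5*(-⅓) = -5/3 ≈ -1.6667)
v = 4 (v = 3 + ((-1 + 6) - 2)/3 = 3 + (5 - 2)/3 = 3 + (⅓)*3 = 3 + 1 = 4)
y(F, g) = 4 - 5*F/3 (y(F, g) = -5*F/3 + 4 = 4 - 5*F/3)
(y(-3, 3)*(-4*6*0))*(-37) = ((4 - 5/3*(-3))*(-4*6*0))*(-37) = ((4 + 5)*(-24*0))*(-37) = (9*0)*(-37) = 0*(-37) = 0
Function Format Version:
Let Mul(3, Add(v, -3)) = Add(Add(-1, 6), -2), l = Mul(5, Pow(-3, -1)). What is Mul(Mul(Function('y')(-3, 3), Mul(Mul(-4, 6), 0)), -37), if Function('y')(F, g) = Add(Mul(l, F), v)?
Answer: 0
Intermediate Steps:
l = Rational(-5, 3) (l = Mul(5, Rational(-1, 3)) = Rational(-5, 3) ≈ -1.6667)
v = 4 (v = Add(3, Mul(Rational(1, 3), Add(Add(-1, 6), -2))) = Add(3, Mul(Rational(1, 3), Add(5, -2))) = Add(3, Mul(Rational(1, 3), 3)) = Add(3, 1) = 4)
Function('y')(F, g) = Add(4, Mul(Rational(-5, 3), F)) (Function('y')(F, g) = Add(Mul(Rational(-5, 3), F), 4) = Add(4, Mul(Rational(-5, 3), F)))
Mul(Mul(Function('y')(-3, 3), Mul(Mul(-4, 6), 0)), -37) = Mul(Mul(Add(4, Mul(Rational(-5, 3), -3)), Mul(Mul(-4, 6), 0)), -37) = Mul(Mul(Add(4, 5), Mul(-24, 0)), -37) = Mul(Mul(9, 0), -37) = Mul(0, -37) = 0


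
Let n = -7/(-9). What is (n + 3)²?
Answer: 1156/81 ≈ 14.272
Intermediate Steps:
n = 7/9 (n = -7*(-⅑) = 7/9 ≈ 0.77778)
(n + 3)² = (7/9 + 3)² = (34/9)² = 1156/81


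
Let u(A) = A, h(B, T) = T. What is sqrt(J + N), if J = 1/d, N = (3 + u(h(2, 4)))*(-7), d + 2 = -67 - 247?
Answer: I*sqrt(1223315)/158 ≈ 7.0002*I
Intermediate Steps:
d = -316 (d = -2 + (-67 - 247) = -2 - 314 = -316)
N = -49 (N = (3 + 4)*(-7) = 7*(-7) = -49)
J = -1/316 (J = 1/(-316) = -1/316 ≈ -0.0031646)
sqrt(J + N) = sqrt(-1/316 - 49) = sqrt(-15485/316) = I*sqrt(1223315)/158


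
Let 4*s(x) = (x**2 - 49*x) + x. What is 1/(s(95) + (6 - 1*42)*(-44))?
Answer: 4/10801 ≈ 0.00037034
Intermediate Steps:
s(x) = -12*x + x**2/4 (s(x) = ((x**2 - 49*x) + x)/4 = (x**2 - 48*x)/4 = -12*x + x**2/4)
1/(s(95) + (6 - 1*42)*(-44)) = 1/((1/4)*95*(-48 + 95) + (6 - 1*42)*(-44)) = 1/((1/4)*95*47 + (6 - 42)*(-44)) = 1/(4465/4 - 36*(-44)) = 1/(4465/4 + 1584) = 1/(10801/4) = 4/10801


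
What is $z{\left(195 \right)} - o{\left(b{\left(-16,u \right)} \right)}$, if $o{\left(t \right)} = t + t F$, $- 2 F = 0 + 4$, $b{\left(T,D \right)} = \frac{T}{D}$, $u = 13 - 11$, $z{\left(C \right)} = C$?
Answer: $187$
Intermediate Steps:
$u = 2$
$F = -2$ ($F = - \frac{0 + 4}{2} = \left(- \frac{1}{2}\right) 4 = -2$)
$o{\left(t \right)} = - t$ ($o{\left(t \right)} = t + t \left(-2\right) = t - 2 t = - t$)
$z{\left(195 \right)} - o{\left(b{\left(-16,u \right)} \right)} = 195 - - \frac{-16}{2} = 195 - \left(-1\right) \left(-8\right) = 195 - 8 = 187$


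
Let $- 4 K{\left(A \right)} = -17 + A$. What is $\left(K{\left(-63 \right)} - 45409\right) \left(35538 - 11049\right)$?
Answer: $-1111531221$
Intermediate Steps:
$K{\left(A \right)} = \frac{17}{4} - \frac{A}{4}$ ($K{\left(A \right)} = - \frac{-17 + A}{4} = \frac{17}{4} - \frac{A}{4}$)
$\left(K{\left(-63 \right)} - 45409\right) \left(35538 - 11049\right) = \left(\left(\frac{17}{4} - - \frac{63}{4}\right) - 45409\right) \left(35538 - 11049\right) = \left(\left(\frac{17}{4} + \frac{63}{4}\right) - 45409\right) 24489 = \left(20 - 45409\right) 24489 = \left(-45389\right) 24489 = -1111531221$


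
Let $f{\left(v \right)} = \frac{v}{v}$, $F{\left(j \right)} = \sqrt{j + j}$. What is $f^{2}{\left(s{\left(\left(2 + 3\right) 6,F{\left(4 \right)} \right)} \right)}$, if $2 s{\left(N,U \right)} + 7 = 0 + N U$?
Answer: $1$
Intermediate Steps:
$F{\left(j \right)} = \sqrt{2} \sqrt{j}$ ($F{\left(j \right)} = \sqrt{2 j} = \sqrt{2} \sqrt{j}$)
$s{\left(N,U \right)} = - \frac{7}{2} + \frac{N U}{2}$ ($s{\left(N,U \right)} = - \frac{7}{2} + \frac{0 + N U}{2} = - \frac{7}{2} + \frac{N U}{2}$)
$f{\left(v \right)} = 1$
$f^{2}{\left(s{\left(\left(2 + 3\right) 6,F{\left(4 \right)} \right)} \right)} = 1^{2} = 1$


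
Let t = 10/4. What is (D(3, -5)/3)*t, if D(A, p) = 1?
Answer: ⅚ ≈ 0.83333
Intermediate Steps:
t = 5/2 (t = 10*(¼) = 5/2 ≈ 2.5000)
(D(3, -5)/3)*t = (1/3)*(5/2) = (1*(⅓))*(5/2) = (⅓)*(5/2) = ⅚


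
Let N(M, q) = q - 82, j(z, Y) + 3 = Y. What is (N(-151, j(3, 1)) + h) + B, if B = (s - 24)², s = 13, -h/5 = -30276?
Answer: 151417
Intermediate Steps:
h = 151380 (h = -5*(-30276) = 151380)
j(z, Y) = -3 + Y
B = 121 (B = (13 - 24)² = (-11)² = 121)
N(M, q) = -82 + q
(N(-151, j(3, 1)) + h) + B = ((-82 + (-3 + 1)) + 151380) + 121 = ((-82 - 2) + 151380) + 121 = (-84 + 151380) + 121 = 151296 + 121 = 151417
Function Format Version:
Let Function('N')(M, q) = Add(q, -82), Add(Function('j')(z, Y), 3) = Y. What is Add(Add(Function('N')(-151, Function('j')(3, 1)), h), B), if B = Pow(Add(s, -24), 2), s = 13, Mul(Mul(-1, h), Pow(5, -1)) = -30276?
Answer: 151417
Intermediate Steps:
h = 151380 (h = Mul(-5, -30276) = 151380)
Function('j')(z, Y) = Add(-3, Y)
B = 121 (B = Pow(Add(13, -24), 2) = Pow(-11, 2) = 121)
Function('N')(M, q) = Add(-82, q)
Add(Add(Function('N')(-151, Function('j')(3, 1)), h), B) = Add(Add(Add(-82, Add(-3, 1)), 151380), 121) = Add(Add(Add(-82, -2), 151380), 121) = Add(Add(-84, 151380), 121) = Add(151296, 121) = 151417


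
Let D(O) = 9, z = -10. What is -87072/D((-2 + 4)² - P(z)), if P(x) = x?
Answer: -29024/3 ≈ -9674.7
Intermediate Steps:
-87072/D((-2 + 4)² - P(z)) = -87072/9 = -87072*⅑ = -29024/3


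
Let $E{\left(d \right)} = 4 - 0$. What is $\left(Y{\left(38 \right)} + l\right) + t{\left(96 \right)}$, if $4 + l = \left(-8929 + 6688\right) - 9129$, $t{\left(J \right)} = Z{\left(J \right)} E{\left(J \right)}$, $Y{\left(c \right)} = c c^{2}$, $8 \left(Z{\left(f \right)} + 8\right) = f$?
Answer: $43514$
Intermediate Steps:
$Z{\left(f \right)} = -8 + \frac{f}{8}$
$Y{\left(c \right)} = c^{3}$
$E{\left(d \right)} = 4$ ($E{\left(d \right)} = 4 + 0 = 4$)
$t{\left(J \right)} = -32 + \frac{J}{2}$ ($t{\left(J \right)} = \left(-8 + \frac{J}{8}\right) 4 = -32 + \frac{J}{2}$)
$l = -11374$ ($l = -4 + \left(\left(-8929 + 6688\right) - 9129\right) = -4 - 11370 = -11374$)
$\left(Y{\left(38 \right)} + l\right) + t{\left(96 \right)} = \left(38^{3} - 11374\right) + \left(-32 + \frac{1}{2} \cdot 96\right) = \left(54872 - 11374\right) + \left(-32 + 48\right) = 43498 + 16 = 43514$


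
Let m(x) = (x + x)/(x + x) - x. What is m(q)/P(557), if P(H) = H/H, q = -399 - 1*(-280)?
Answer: 120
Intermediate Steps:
q = -119 (q = -399 + 280 = -119)
P(H) = 1
m(x) = 1 - x (m(x) = (2*x)/((2*x)) - x = (2*x)*(1/(2*x)) - x = 1 - x)
m(q)/P(557) = (1 - 1*(-119))/1 = (1 + 119)*1 = 120*1 = 120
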